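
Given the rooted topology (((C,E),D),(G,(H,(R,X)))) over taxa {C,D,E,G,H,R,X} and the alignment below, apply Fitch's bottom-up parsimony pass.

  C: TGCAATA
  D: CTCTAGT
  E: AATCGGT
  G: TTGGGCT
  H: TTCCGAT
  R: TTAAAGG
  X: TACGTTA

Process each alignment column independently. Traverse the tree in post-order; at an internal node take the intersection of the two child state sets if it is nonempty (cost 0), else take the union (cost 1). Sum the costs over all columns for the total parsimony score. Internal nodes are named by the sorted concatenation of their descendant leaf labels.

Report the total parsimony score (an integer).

24

CE@0: {T} ∪ {A} = {A,T} (union, +1)
CDE@0: {A,T} ∪ {C} = {A,C,T} (union, +1)
RX@0: {T} ∩ {T} = {T} (intersection, +0)
HRX@0: {T} ∩ {T} = {T} (intersection, +0)
GHRX@0: {T} ∩ {T} = {T} (intersection, +0)
CDEGHRX@0: {A,C,T} ∩ {T} = {T} (intersection, +0)
CE@1: {G} ∪ {A} = {A,G} (union, +1)
CDE@1: {A,G} ∪ {T} = {A,G,T} (union, +1)
RX@1: {T} ∪ {A} = {A,T} (union, +1)
HRX@1: {T} ∩ {A,T} = {T} (intersection, +0)
GHRX@1: {T} ∩ {T} = {T} (intersection, +0)
CDEGHRX@1: {A,G,T} ∩ {T} = {T} (intersection, +0)
CE@2: {C} ∪ {T} = {C,T} (union, +1)
CDE@2: {C,T} ∩ {C} = {C} (intersection, +0)
RX@2: {A} ∪ {C} = {A,C} (union, +1)
HRX@2: {C} ∩ {A,C} = {C} (intersection, +0)
GHRX@2: {G} ∪ {C} = {C,G} (union, +1)
CDEGHRX@2: {C} ∩ {C,G} = {C} (intersection, +0)
CE@3: {A} ∪ {C} = {A,C} (union, +1)
CDE@3: {A,C} ∪ {T} = {A,C,T} (union, +1)
RX@3: {A} ∪ {G} = {A,G} (union, +1)
HRX@3: {C} ∪ {A,G} = {A,C,G} (union, +1)
GHRX@3: {G} ∩ {A,C,G} = {G} (intersection, +0)
CDEGHRX@3: {A,C,T} ∪ {G} = {A,C,G,T} (union, +1)
CE@4: {A} ∪ {G} = {A,G} (union, +1)
CDE@4: {A,G} ∩ {A} = {A} (intersection, +0)
RX@4: {A} ∪ {T} = {A,T} (union, +1)
HRX@4: {G} ∪ {A,T} = {A,G,T} (union, +1)
GHRX@4: {G} ∩ {A,G,T} = {G} (intersection, +0)
CDEGHRX@4: {A} ∪ {G} = {A,G} (union, +1)
CE@5: {T} ∪ {G} = {G,T} (union, +1)
CDE@5: {G,T} ∩ {G} = {G} (intersection, +0)
RX@5: {G} ∪ {T} = {G,T} (union, +1)
HRX@5: {A} ∪ {G,T} = {A,G,T} (union, +1)
GHRX@5: {C} ∪ {A,G,T} = {A,C,G,T} (union, +1)
CDEGHRX@5: {G} ∩ {A,C,G,T} = {G} (intersection, +0)
CE@6: {A} ∪ {T} = {A,T} (union, +1)
CDE@6: {A,T} ∩ {T} = {T} (intersection, +0)
RX@6: {G} ∪ {A} = {A,G} (union, +1)
HRX@6: {T} ∪ {A,G} = {A,G,T} (union, +1)
GHRX@6: {T} ∩ {A,G,T} = {T} (intersection, +0)
CDEGHRX@6: {T} ∩ {T} = {T} (intersection, +0)
per-site changes: [2, 3, 3, 5, 4, 4, 3]; total = 24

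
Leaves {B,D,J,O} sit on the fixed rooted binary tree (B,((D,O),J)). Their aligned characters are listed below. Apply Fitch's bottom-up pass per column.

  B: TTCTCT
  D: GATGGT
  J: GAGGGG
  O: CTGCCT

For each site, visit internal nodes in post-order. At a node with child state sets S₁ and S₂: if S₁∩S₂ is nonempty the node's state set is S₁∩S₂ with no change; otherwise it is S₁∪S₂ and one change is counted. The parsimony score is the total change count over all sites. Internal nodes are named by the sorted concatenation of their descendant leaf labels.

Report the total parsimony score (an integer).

[col 0] DO: children D:{G}, O:{C} ∪→ {C,G}; cost 1
[col 0] DJO: children DO:{C,G}, J:{G} ∩→ {G}; cost 0
[col 0] BDJO: children B:{T}, DJO:{G} ∪→ {G,T}; cost 1
[col 1] DO: children D:{A}, O:{T} ∪→ {A,T}; cost 1
[col 1] DJO: children DO:{A,T}, J:{A} ∩→ {A}; cost 0
[col 1] BDJO: children B:{T}, DJO:{A} ∪→ {A,T}; cost 1
[col 2] DO: children D:{T}, O:{G} ∪→ {G,T}; cost 1
[col 2] DJO: children DO:{G,T}, J:{G} ∩→ {G}; cost 0
[col 2] BDJO: children B:{C}, DJO:{G} ∪→ {C,G}; cost 1
[col 3] DO: children D:{G}, O:{C} ∪→ {C,G}; cost 1
[col 3] DJO: children DO:{C,G}, J:{G} ∩→ {G}; cost 0
[col 3] BDJO: children B:{T}, DJO:{G} ∪→ {G,T}; cost 1
[col 4] DO: children D:{G}, O:{C} ∪→ {C,G}; cost 1
[col 4] DJO: children DO:{C,G}, J:{G} ∩→ {G}; cost 0
[col 4] BDJO: children B:{C}, DJO:{G} ∪→ {C,G}; cost 1
[col 5] DO: children D:{T}, O:{T} ∩→ {T}; cost 0
[col 5] DJO: children DO:{T}, J:{G} ∪→ {G,T}; cost 1
[col 5] BDJO: children B:{T}, DJO:{G,T} ∩→ {T}; cost 0
per-site changes: [2, 2, 2, 2, 2, 1]; total = 11

11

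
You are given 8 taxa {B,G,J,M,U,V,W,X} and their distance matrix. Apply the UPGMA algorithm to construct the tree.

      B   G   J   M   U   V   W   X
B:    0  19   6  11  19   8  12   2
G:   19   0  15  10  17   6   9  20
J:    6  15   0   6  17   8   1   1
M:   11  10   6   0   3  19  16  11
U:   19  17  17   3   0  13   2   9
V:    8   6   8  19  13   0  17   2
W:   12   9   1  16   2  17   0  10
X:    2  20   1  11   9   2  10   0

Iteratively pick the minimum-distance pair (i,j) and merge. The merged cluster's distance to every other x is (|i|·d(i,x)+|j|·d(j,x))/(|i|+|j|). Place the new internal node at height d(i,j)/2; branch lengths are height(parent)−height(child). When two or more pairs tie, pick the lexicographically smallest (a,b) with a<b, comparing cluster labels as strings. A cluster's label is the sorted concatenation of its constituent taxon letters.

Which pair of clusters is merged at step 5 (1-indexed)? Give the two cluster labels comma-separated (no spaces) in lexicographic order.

BVX,JW

iteration 1: select J,W (d=1); attach at lengths (1/2, 1/2); label the merged cluster JW
  updated: d(B,JW)=9, d(G,JW)=12, d(JW,M)=11, d(JW,U)=19/2, d(JW,V)=25/2, d(JW,X)=11/2
iteration 2: select B,X (d=2); attach at lengths (1, 1); label the merged cluster BX
  updated: d(BX,G)=39/2, d(BX,JW)=29/4, d(BX,M)=11, d(BX,U)=14, d(BX,V)=5
iteration 3: select M,U (d=3); attach at lengths (3/2, 3/2); label the merged cluster MU
  updated: d(BX,MU)=25/2, d(G,MU)=27/2, d(JW,MU)=41/4, d(MU,V)=16
iteration 4: select BX,V (d=5); attach at lengths (3/2, 5/2); label the merged cluster BVX
  updated: d(BVX,G)=15, d(BVX,JW)=9, d(BVX,MU)=41/3
iteration 5: select BVX,JW (d=9); attach at lengths (2, 4); label the merged cluster BJVWX
  updated: d(BJVWX,G)=69/5, d(BJVWX,MU)=123/10
iteration 6: select BJVWX,MU (d=123/10); attach at lengths (33/20, 93/20); label the merged cluster BJMUVWX
  updated: d(BJMUVWX,G)=96/7
iteration 7: select BJMUVWX,G (d=96/7); attach at lengths (99/140, 48/7); label the merged cluster BGJMUVWX
final tree: (((((B:1,X:1):3/2,V:5/2):2,(J:1/2,W:1/2):4):33/20,(M:3/2,U:3/2):93/20):99/140,G:48/7)
total length: 4181/140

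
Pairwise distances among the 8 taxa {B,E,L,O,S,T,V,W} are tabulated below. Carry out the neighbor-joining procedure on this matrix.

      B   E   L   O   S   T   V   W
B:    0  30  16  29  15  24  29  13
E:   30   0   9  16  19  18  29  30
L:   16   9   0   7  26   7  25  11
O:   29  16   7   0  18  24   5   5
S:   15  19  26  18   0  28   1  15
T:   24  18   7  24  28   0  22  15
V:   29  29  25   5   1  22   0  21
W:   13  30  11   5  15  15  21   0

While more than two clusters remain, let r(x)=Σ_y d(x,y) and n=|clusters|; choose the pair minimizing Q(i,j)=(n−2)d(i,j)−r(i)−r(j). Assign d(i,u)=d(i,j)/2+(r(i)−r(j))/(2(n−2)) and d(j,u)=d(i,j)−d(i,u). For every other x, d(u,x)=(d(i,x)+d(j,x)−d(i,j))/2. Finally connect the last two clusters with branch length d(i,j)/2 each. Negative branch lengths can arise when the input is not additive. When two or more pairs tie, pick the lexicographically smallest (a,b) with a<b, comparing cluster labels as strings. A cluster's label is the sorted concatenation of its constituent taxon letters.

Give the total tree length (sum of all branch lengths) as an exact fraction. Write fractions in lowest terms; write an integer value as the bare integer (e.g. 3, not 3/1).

1. join S+V (d=1, Q=-248) ⇒ SV; edges |S|=-1/3, |V|=4/3
  updated: d(B,SV)=43/2, d(E,SV)=47/2, d(L,SV)=25, d(O,SV)=11, d(SV,T)=49/2, d(SV,W)=35/2
2. join B+W (d=13, Q=-160) ⇒ BW; edges |B|=107/10, |W|=23/10
  updated: d(BW,E)=47/2, d(BW,L)=7, d(BW,O)=21/2, d(BW,SV)=13, d(BW,T)=13
3. join O+SV (d=11, Q=-243/2) ⇒ OSV; edges |O|=31/16, |SV|=145/16
  updated: d(BW,OSV)=25/4, d(E,OSV)=57/4, d(L,OSV)=21/2, d(OSV,T)=75/4
4. join BW+OSV (d=25/4, Q=-323/4) ⇒ BOSVW; edges |BW|=25/8, |OSV|=25/8
  updated: d(BOSVW,E)=63/4, d(BOSVW,L)=45/8, d(BOSVW,T)=51/4
5. join BOSVW+T (d=51/4, Q=-371/8) ⇒ BOSTVW; edges |BOSVW|=175/32, |T|=233/32
  updated: d(BOSTVW,E)=21/2, d(BOSTVW,L)=-1/16
6. join BOSTVW+E (d=21/2, Q=-311/16) ⇒ BEOSTVW; edges |BOSTVW|=23/32, |E|=313/32
  updated: d(BEOSTVW,L)=-25/32
7. join BEOSTVW+L (d=-25/32) ⇒ BELOSTVW; edges |BEOSTVW|=-25/64, |L|=-25/64
final tree: (((((B:107/10,W:23/10):25/8,(O:31/16,(S:-1/3,V:4/3):145/16):25/8):175/32,T:233/32):23/32,E:313/32):-25/64,L:-25/64)
total length: 1719/32

1719/32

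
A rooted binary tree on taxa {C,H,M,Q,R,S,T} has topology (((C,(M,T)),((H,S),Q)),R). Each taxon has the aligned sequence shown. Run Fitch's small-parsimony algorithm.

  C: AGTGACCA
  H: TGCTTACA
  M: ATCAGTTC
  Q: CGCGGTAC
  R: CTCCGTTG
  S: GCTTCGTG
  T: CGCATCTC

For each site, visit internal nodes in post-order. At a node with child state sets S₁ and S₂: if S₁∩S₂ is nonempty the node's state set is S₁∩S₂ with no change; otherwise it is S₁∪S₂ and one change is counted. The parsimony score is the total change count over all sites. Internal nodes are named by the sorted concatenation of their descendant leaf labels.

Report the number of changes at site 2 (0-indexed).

[col 0] MT: children M:{A}, T:{C} ∪→ {A,C}; cost 1
[col 0] CMT: children C:{A}, MT:{A,C} ∩→ {A}; cost 0
[col 0] HS: children H:{T}, S:{G} ∪→ {G,T}; cost 1
[col 0] HQS: children HS:{G,T}, Q:{C} ∪→ {C,G,T}; cost 1
[col 0] CHMQST: children CMT:{A}, HQS:{C,G,T} ∪→ {A,C,G,T}; cost 1
[col 0] CHMQRST: children CHMQST:{A,C,G,T}, R:{C} ∩→ {C}; cost 0
[col 1] MT: children M:{T}, T:{G} ∪→ {G,T}; cost 1
[col 1] CMT: children C:{G}, MT:{G,T} ∩→ {G}; cost 0
[col 1] HS: children H:{G}, S:{C} ∪→ {C,G}; cost 1
[col 1] HQS: children HS:{C,G}, Q:{G} ∩→ {G}; cost 0
[col 1] CHMQST: children CMT:{G}, HQS:{G} ∩→ {G}; cost 0
[col 1] CHMQRST: children CHMQST:{G}, R:{T} ∪→ {G,T}; cost 1
[col 2] MT: children M:{C}, T:{C} ∩→ {C}; cost 0
[col 2] CMT: children C:{T}, MT:{C} ∪→ {C,T}; cost 1
[col 2] HS: children H:{C}, S:{T} ∪→ {C,T}; cost 1
[col 2] HQS: children HS:{C,T}, Q:{C} ∩→ {C}; cost 0
[col 2] CHMQST: children CMT:{C,T}, HQS:{C} ∩→ {C}; cost 0
[col 2] CHMQRST: children CHMQST:{C}, R:{C} ∩→ {C}; cost 0
[col 3] MT: children M:{A}, T:{A} ∩→ {A}; cost 0
[col 3] CMT: children C:{G}, MT:{A} ∪→ {A,G}; cost 1
[col 3] HS: children H:{T}, S:{T} ∩→ {T}; cost 0
[col 3] HQS: children HS:{T}, Q:{G} ∪→ {G,T}; cost 1
[col 3] CHMQST: children CMT:{A,G}, HQS:{G,T} ∩→ {G}; cost 0
[col 3] CHMQRST: children CHMQST:{G}, R:{C} ∪→ {C,G}; cost 1
[col 4] MT: children M:{G}, T:{T} ∪→ {G,T}; cost 1
[col 4] CMT: children C:{A}, MT:{G,T} ∪→ {A,G,T}; cost 1
[col 4] HS: children H:{T}, S:{C} ∪→ {C,T}; cost 1
[col 4] HQS: children HS:{C,T}, Q:{G} ∪→ {C,G,T}; cost 1
[col 4] CHMQST: children CMT:{A,G,T}, HQS:{C,G,T} ∩→ {G,T}; cost 0
[col 4] CHMQRST: children CHMQST:{G,T}, R:{G} ∩→ {G}; cost 0
[col 5] MT: children M:{T}, T:{C} ∪→ {C,T}; cost 1
[col 5] CMT: children C:{C}, MT:{C,T} ∩→ {C}; cost 0
[col 5] HS: children H:{A}, S:{G} ∪→ {A,G}; cost 1
[col 5] HQS: children HS:{A,G}, Q:{T} ∪→ {A,G,T}; cost 1
[col 5] CHMQST: children CMT:{C}, HQS:{A,G,T} ∪→ {A,C,G,T}; cost 1
[col 5] CHMQRST: children CHMQST:{A,C,G,T}, R:{T} ∩→ {T}; cost 0
[col 6] MT: children M:{T}, T:{T} ∩→ {T}; cost 0
[col 6] CMT: children C:{C}, MT:{T} ∪→ {C,T}; cost 1
[col 6] HS: children H:{C}, S:{T} ∪→ {C,T}; cost 1
[col 6] HQS: children HS:{C,T}, Q:{A} ∪→ {A,C,T}; cost 1
[col 6] CHMQST: children CMT:{C,T}, HQS:{A,C,T} ∩→ {C,T}; cost 0
[col 6] CHMQRST: children CHMQST:{C,T}, R:{T} ∩→ {T}; cost 0
[col 7] MT: children M:{C}, T:{C} ∩→ {C}; cost 0
[col 7] CMT: children C:{A}, MT:{C} ∪→ {A,C}; cost 1
[col 7] HS: children H:{A}, S:{G} ∪→ {A,G}; cost 1
[col 7] HQS: children HS:{A,G}, Q:{C} ∪→ {A,C,G}; cost 1
[col 7] CHMQST: children CMT:{A,C}, HQS:{A,C,G} ∩→ {A,C}; cost 0
[col 7] CHMQRST: children CHMQST:{A,C}, R:{G} ∪→ {A,C,G}; cost 1
per-site changes: [4, 3, 2, 3, 4, 4, 3, 4]; total = 27

2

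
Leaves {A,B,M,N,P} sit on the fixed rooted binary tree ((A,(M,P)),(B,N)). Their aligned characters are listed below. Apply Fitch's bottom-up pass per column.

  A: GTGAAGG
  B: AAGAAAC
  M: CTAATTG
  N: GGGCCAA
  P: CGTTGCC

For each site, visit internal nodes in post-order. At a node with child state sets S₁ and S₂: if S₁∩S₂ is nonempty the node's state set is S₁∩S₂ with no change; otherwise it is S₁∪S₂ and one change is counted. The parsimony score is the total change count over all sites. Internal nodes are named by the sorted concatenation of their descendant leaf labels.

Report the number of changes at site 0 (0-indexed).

MP@0: {C} ∩ {C} = {C} (intersection, +0)
AMP@0: {G} ∪ {C} = {C,G} (union, +1)
BN@0: {A} ∪ {G} = {A,G} (union, +1)
ABMNP@0: {C,G} ∩ {A,G} = {G} (intersection, +0)
MP@1: {T} ∪ {G} = {G,T} (union, +1)
AMP@1: {T} ∩ {G,T} = {T} (intersection, +0)
BN@1: {A} ∪ {G} = {A,G} (union, +1)
ABMNP@1: {T} ∪ {A,G} = {A,G,T} (union, +1)
MP@2: {A} ∪ {T} = {A,T} (union, +1)
AMP@2: {G} ∪ {A,T} = {A,G,T} (union, +1)
BN@2: {G} ∩ {G} = {G} (intersection, +0)
ABMNP@2: {A,G,T} ∩ {G} = {G} (intersection, +0)
MP@3: {A} ∪ {T} = {A,T} (union, +1)
AMP@3: {A} ∩ {A,T} = {A} (intersection, +0)
BN@3: {A} ∪ {C} = {A,C} (union, +1)
ABMNP@3: {A} ∩ {A,C} = {A} (intersection, +0)
MP@4: {T} ∪ {G} = {G,T} (union, +1)
AMP@4: {A} ∪ {G,T} = {A,G,T} (union, +1)
BN@4: {A} ∪ {C} = {A,C} (union, +1)
ABMNP@4: {A,G,T} ∩ {A,C} = {A} (intersection, +0)
MP@5: {T} ∪ {C} = {C,T} (union, +1)
AMP@5: {G} ∪ {C,T} = {C,G,T} (union, +1)
BN@5: {A} ∩ {A} = {A} (intersection, +0)
ABMNP@5: {C,G,T} ∪ {A} = {A,C,G,T} (union, +1)
MP@6: {G} ∪ {C} = {C,G} (union, +1)
AMP@6: {G} ∩ {C,G} = {G} (intersection, +0)
BN@6: {C} ∪ {A} = {A,C} (union, +1)
ABMNP@6: {G} ∪ {A,C} = {A,C,G} (union, +1)
per-site changes: [2, 3, 2, 2, 3, 3, 3]; total = 18

2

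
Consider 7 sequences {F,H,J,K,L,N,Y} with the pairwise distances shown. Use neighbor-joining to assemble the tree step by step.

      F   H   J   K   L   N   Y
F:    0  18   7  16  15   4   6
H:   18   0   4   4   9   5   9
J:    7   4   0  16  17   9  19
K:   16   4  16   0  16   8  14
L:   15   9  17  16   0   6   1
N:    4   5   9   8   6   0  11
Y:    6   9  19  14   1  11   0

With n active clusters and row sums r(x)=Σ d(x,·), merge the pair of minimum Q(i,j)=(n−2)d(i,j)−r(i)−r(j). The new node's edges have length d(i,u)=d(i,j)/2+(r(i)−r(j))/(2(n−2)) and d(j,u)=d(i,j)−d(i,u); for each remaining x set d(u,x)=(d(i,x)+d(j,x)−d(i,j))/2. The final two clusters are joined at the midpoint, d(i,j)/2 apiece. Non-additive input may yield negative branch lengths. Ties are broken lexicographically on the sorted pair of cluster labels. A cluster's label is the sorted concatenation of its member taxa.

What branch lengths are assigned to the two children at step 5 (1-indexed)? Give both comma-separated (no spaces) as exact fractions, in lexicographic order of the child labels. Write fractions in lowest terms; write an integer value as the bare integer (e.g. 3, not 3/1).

23/16,53/16

1. join L+Y (d=1, Q=-119) ⇒ LY; edges |L|=9/10, |Y|=1/10
  updated: d(F,LY)=10, d(H,LY)=17/2, d(J,LY)=35/2, d(K,LY)=29/2, d(LY,N)=8
2. join H+K (d=4, Q=-82) ⇒ HK; edges |H|=-3/8, |K|=35/8
  updated: d(F,HK)=15, d(HK,J)=8, d(HK,LY)=19/2, d(HK,N)=9/2
3. join F+J (d=7, Q=-113/2) ⇒ FJ; edges |F|=31/12, |J|=53/12
  updated: d(FJ,HK)=8, d(FJ,LY)=41/4, d(FJ,N)=3
4. join FJ+N (d=3, Q=-123/4) ⇒ FJN; edges |FJ|=47/16, |N|=1/16
  updated: d(FJN,HK)=19/4, d(FJN,LY)=61/8
5. join FJN+HK (d=19/4, Q=-175/8) ⇒ FHJKN; edges |FJN|=23/16, |HK|=53/16
  updated: d(FHJKN,LY)=99/16
6. join FHJKN+LY (d=99/16) ⇒ FHJKLNY; edges |FHJKN|=99/32, |LY|=99/32
final tree: ((((F:31/12,J:53/12):47/16,N:1/16):23/16,(H:-3/8,K:35/8):53/16):99/32,(L:9/10,Y:1/10):99/32)
total length: 415/16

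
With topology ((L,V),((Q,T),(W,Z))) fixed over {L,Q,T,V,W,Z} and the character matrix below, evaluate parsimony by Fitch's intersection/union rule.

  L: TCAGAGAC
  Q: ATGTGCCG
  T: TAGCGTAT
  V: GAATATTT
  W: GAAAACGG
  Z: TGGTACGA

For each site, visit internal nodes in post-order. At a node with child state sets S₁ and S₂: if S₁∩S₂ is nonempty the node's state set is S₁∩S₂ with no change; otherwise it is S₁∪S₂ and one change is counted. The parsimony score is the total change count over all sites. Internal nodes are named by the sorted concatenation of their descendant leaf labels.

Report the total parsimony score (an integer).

[col 0] LV: children L:{T}, V:{G} ∪→ {G,T}; cost 1
[col 0] QT: children Q:{A}, T:{T} ∪→ {A,T}; cost 1
[col 0] WZ: children W:{G}, Z:{T} ∪→ {G,T}; cost 1
[col 0] QTWZ: children QT:{A,T}, WZ:{G,T} ∩→ {T}; cost 0
[col 0] LQTVWZ: children LV:{G,T}, QTWZ:{T} ∩→ {T}; cost 0
[col 1] LV: children L:{C}, V:{A} ∪→ {A,C}; cost 1
[col 1] QT: children Q:{T}, T:{A} ∪→ {A,T}; cost 1
[col 1] WZ: children W:{A}, Z:{G} ∪→ {A,G}; cost 1
[col 1] QTWZ: children QT:{A,T}, WZ:{A,G} ∩→ {A}; cost 0
[col 1] LQTVWZ: children LV:{A,C}, QTWZ:{A} ∩→ {A}; cost 0
[col 2] LV: children L:{A}, V:{A} ∩→ {A}; cost 0
[col 2] QT: children Q:{G}, T:{G} ∩→ {G}; cost 0
[col 2] WZ: children W:{A}, Z:{G} ∪→ {A,G}; cost 1
[col 2] QTWZ: children QT:{G}, WZ:{A,G} ∩→ {G}; cost 0
[col 2] LQTVWZ: children LV:{A}, QTWZ:{G} ∪→ {A,G}; cost 1
[col 3] LV: children L:{G}, V:{T} ∪→ {G,T}; cost 1
[col 3] QT: children Q:{T}, T:{C} ∪→ {C,T}; cost 1
[col 3] WZ: children W:{A}, Z:{T} ∪→ {A,T}; cost 1
[col 3] QTWZ: children QT:{C,T}, WZ:{A,T} ∩→ {T}; cost 0
[col 3] LQTVWZ: children LV:{G,T}, QTWZ:{T} ∩→ {T}; cost 0
[col 4] LV: children L:{A}, V:{A} ∩→ {A}; cost 0
[col 4] QT: children Q:{G}, T:{G} ∩→ {G}; cost 0
[col 4] WZ: children W:{A}, Z:{A} ∩→ {A}; cost 0
[col 4] QTWZ: children QT:{G}, WZ:{A} ∪→ {A,G}; cost 1
[col 4] LQTVWZ: children LV:{A}, QTWZ:{A,G} ∩→ {A}; cost 0
[col 5] LV: children L:{G}, V:{T} ∪→ {G,T}; cost 1
[col 5] QT: children Q:{C}, T:{T} ∪→ {C,T}; cost 1
[col 5] WZ: children W:{C}, Z:{C} ∩→ {C}; cost 0
[col 5] QTWZ: children QT:{C,T}, WZ:{C} ∩→ {C}; cost 0
[col 5] LQTVWZ: children LV:{G,T}, QTWZ:{C} ∪→ {C,G,T}; cost 1
[col 6] LV: children L:{A}, V:{T} ∪→ {A,T}; cost 1
[col 6] QT: children Q:{C}, T:{A} ∪→ {A,C}; cost 1
[col 6] WZ: children W:{G}, Z:{G} ∩→ {G}; cost 0
[col 6] QTWZ: children QT:{A,C}, WZ:{G} ∪→ {A,C,G}; cost 1
[col 6] LQTVWZ: children LV:{A,T}, QTWZ:{A,C,G} ∩→ {A}; cost 0
[col 7] LV: children L:{C}, V:{T} ∪→ {C,T}; cost 1
[col 7] QT: children Q:{G}, T:{T} ∪→ {G,T}; cost 1
[col 7] WZ: children W:{G}, Z:{A} ∪→ {A,G}; cost 1
[col 7] QTWZ: children QT:{G,T}, WZ:{A,G} ∩→ {G}; cost 0
[col 7] LQTVWZ: children LV:{C,T}, QTWZ:{G} ∪→ {C,G,T}; cost 1
per-site changes: [3, 3, 2, 3, 1, 3, 3, 4]; total = 22

22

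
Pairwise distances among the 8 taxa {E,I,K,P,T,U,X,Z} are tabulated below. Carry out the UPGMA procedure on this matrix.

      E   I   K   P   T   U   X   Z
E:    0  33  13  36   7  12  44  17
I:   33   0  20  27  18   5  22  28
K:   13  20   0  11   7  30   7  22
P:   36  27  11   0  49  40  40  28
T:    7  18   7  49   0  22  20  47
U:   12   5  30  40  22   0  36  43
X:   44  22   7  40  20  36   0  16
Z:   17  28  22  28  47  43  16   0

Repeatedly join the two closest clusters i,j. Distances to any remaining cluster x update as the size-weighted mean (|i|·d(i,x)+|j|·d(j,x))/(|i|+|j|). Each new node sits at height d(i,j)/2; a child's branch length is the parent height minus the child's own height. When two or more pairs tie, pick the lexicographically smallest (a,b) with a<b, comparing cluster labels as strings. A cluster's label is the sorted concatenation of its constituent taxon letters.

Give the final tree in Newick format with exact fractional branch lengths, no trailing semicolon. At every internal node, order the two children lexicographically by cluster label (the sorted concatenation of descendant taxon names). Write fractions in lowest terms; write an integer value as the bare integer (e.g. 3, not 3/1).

(((E:7/2,T:7/2):57/8,(I:5/2,U:5/2):65/8):139/32,(((K:7/2,X:7/2):6,Z:19/2):11/3,P:79/6):173/96)

step 1: merge (I,U) at d=5; branch lengths I→5/2, U→5/2; new cluster IU
  updated: d(E,IU)=45/2, d(IU,K)=25, d(IU,P)=67/2, d(IU,T)=20, d(IU,X)=29, d(IU,Z)=71/2
step 2: merge (E,T) at d=7; branch lengths E→7/2, T→7/2; new cluster ET
  updated: d(ET,IU)=85/4, d(ET,K)=10, d(ET,P)=85/2, d(ET,X)=32, d(ET,Z)=32
step 3: merge (K,X) at d=7; branch lengths K→7/2, X→7/2; new cluster KX
  updated: d(ET,KX)=21, d(IU,KX)=27, d(KX,P)=51/2, d(KX,Z)=19
step 4: merge (KX,Z) at d=19; branch lengths KX→6, Z→19/2; new cluster KXZ
  updated: d(ET,KXZ)=74/3, d(IU,KXZ)=179/6, d(KXZ,P)=79/3
step 5: merge (ET,IU) at d=85/4; branch lengths ET→57/8, IU→65/8; new cluster EITU
  updated: d(EITU,KXZ)=109/4, d(EITU,P)=38
step 6: merge (KXZ,P) at d=79/3; branch lengths KXZ→11/3, P→79/6; new cluster KPXZ
  updated: d(EITU,KPXZ)=479/16
step 7: merge (EITU,KPXZ) at d=479/16; branch lengths EITU→139/32, KPXZ→173/96; new cluster EIKPTUXZ
final tree: (((E:7/2,T:7/2):57/8,(I:5/2,U:5/2):65/8):139/32,(((K:7/2,X:7/2):6,Z:19/2):11/3,P:79/6):173/96)
total length: 3491/48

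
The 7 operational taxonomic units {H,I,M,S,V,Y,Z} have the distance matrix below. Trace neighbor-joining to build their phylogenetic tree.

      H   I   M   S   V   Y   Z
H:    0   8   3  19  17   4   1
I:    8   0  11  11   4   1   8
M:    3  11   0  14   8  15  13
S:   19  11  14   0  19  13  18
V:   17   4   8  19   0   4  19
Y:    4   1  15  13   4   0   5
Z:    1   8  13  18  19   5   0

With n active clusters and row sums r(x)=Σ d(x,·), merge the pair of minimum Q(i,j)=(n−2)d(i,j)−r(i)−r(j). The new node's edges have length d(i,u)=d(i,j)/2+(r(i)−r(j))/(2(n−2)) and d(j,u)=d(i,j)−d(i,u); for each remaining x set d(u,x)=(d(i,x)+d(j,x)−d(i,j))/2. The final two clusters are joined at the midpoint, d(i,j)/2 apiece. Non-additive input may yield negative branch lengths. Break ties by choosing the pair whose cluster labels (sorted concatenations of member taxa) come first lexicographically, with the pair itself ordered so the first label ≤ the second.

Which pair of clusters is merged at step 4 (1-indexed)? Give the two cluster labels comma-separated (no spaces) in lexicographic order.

HMSZ,I

step 1: merge (H,Z) at d=1, Q=-111; branch lengths H→-7/10, Z→17/10; new cluster HZ
  updated: d(HZ,I)=15/2, d(HZ,M)=15/2, d(HZ,S)=18, d(HZ,V)=35/2, d(HZ,Y)=4
step 2: merge (HZ,M) at d=15/2, Q=-80; branch lengths HZ→29/8, M→31/8; new cluster HMZ
  updated: d(HMZ,I)=11/2, d(HMZ,S)=49/4, d(HMZ,V)=9, d(HMZ,Y)=23/4
step 3: merge (HMZ,S) at d=49/4, Q=-51; branch lengths HMZ→7/3, S→119/12; new cluster HMSZ
  updated: d(HMSZ,I)=17/8, d(HMSZ,V)=63/8, d(HMSZ,Y)=13/4
step 4: merge (HMSZ,I) at d=17/8, Q=-129/8; branch lengths HMSZ→83/32, I→-15/32; new cluster HIMSZ
  updated: d(HIMSZ,V)=39/8, d(HIMSZ,Y)=17/16
step 5: merge (HIMSZ,V) at d=39/8, Q=-159/16; branch lengths HIMSZ→31/32, V→125/32; new cluster HIMSVZ
  updated: d(HIMSVZ,Y)=3/32
step 6: merge (HIMSVZ,Y) at d=3/32; branch lengths HIMSVZ→3/64, Y→3/64; new cluster HIMSVYZ
final tree: ((((((H:-7/10,Z:17/10):29/8,M:31/8):7/3,S:119/12):83/32,I:-15/32):31/32,V:125/32):3/64,Y:3/64)
total length: 891/32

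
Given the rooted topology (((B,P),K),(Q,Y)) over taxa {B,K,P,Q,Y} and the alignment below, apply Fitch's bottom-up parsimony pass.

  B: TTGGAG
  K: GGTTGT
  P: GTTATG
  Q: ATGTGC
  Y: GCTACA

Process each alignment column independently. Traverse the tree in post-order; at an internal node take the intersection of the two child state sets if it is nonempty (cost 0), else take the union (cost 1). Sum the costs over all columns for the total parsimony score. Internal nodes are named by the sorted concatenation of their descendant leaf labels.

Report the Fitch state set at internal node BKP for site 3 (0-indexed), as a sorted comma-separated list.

BP@0: {T} ∪ {G} = {G,T} (union, +1)
BKP@0: {G,T} ∩ {G} = {G} (intersection, +0)
QY@0: {A} ∪ {G} = {A,G} (union, +1)
BKPQY@0: {G} ∩ {A,G} = {G} (intersection, +0)
BP@1: {T} ∩ {T} = {T} (intersection, +0)
BKP@1: {T} ∪ {G} = {G,T} (union, +1)
QY@1: {T} ∪ {C} = {C,T} (union, +1)
BKPQY@1: {G,T} ∩ {C,T} = {T} (intersection, +0)
BP@2: {G} ∪ {T} = {G,T} (union, +1)
BKP@2: {G,T} ∩ {T} = {T} (intersection, +0)
QY@2: {G} ∪ {T} = {G,T} (union, +1)
BKPQY@2: {T} ∩ {G,T} = {T} (intersection, +0)
BP@3: {G} ∪ {A} = {A,G} (union, +1)
BKP@3: {A,G} ∪ {T} = {A,G,T} (union, +1)
QY@3: {T} ∪ {A} = {A,T} (union, +1)
BKPQY@3: {A,G,T} ∩ {A,T} = {A,T} (intersection, +0)
BP@4: {A} ∪ {T} = {A,T} (union, +1)
BKP@4: {A,T} ∪ {G} = {A,G,T} (union, +1)
QY@4: {G} ∪ {C} = {C,G} (union, +1)
BKPQY@4: {A,G,T} ∩ {C,G} = {G} (intersection, +0)
BP@5: {G} ∩ {G} = {G} (intersection, +0)
BKP@5: {G} ∪ {T} = {G,T} (union, +1)
QY@5: {C} ∪ {A} = {A,C} (union, +1)
BKPQY@5: {G,T} ∪ {A,C} = {A,C,G,T} (union, +1)
per-site changes: [2, 2, 2, 3, 3, 3]; total = 15

A,G,T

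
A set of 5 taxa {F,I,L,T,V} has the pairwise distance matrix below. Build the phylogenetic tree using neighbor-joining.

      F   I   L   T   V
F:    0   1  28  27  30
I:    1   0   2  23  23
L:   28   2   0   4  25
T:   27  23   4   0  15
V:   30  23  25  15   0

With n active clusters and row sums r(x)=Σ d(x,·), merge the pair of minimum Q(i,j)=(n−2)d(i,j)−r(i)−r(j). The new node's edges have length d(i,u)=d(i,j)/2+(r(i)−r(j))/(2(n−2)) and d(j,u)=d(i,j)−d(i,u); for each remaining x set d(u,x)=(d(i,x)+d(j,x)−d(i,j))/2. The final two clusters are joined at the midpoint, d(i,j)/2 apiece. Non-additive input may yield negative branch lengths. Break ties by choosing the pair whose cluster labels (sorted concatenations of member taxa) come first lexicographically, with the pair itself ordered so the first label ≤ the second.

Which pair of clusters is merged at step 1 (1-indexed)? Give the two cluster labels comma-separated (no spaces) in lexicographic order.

F,I

1. join F+I (d=1, Q=-132) ⇒ FI; edges |F|=20/3, |I|=-17/3
  updated: d(FI,L)=29/2, d(FI,T)=49/2, d(FI,V)=26
2. join FI+L (d=29/2, Q=-159/2) ⇒ FIL; edges |FI|=101/8, |L|=15/8
  updated: d(FIL,T)=7, d(FIL,V)=73/4
3. join FIL+T (d=7, Q=-161/4) ⇒ FILT; edges |FIL|=41/8, |T|=15/8
  updated: d(FILT,V)=105/8
4. join FILT+V (d=105/8) ⇒ FILTV; edges |FILT|=105/16, |V|=105/16
final tree: ((((F:20/3,I:-17/3):101/8,L:15/8):41/8,T:15/8):105/16,V:105/16)
total length: 285/8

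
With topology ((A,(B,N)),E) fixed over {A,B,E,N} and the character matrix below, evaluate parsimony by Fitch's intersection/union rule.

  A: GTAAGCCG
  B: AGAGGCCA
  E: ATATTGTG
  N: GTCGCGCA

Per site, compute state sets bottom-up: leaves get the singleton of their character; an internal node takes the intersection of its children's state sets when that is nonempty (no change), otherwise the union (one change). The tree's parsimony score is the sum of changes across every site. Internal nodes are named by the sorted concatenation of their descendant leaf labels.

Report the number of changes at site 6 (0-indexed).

site 0, node BN: B={A} ∪ N={G} → {A,G} (+1)
site 0, node ABN: A={G} ∩ BN={A,G} → {G} (+0)
site 0, node ABEN: ABN={G} ∪ E={A} → {A,G} (+1)
site 1, node BN: B={G} ∪ N={T} → {G,T} (+1)
site 1, node ABN: A={T} ∩ BN={G,T} → {T} (+0)
site 1, node ABEN: ABN={T} ∩ E={T} → {T} (+0)
site 2, node BN: B={A} ∪ N={C} → {A,C} (+1)
site 2, node ABN: A={A} ∩ BN={A,C} → {A} (+0)
site 2, node ABEN: ABN={A} ∩ E={A} → {A} (+0)
site 3, node BN: B={G} ∩ N={G} → {G} (+0)
site 3, node ABN: A={A} ∪ BN={G} → {A,G} (+1)
site 3, node ABEN: ABN={A,G} ∪ E={T} → {A,G,T} (+1)
site 4, node BN: B={G} ∪ N={C} → {C,G} (+1)
site 4, node ABN: A={G} ∩ BN={C,G} → {G} (+0)
site 4, node ABEN: ABN={G} ∪ E={T} → {G,T} (+1)
site 5, node BN: B={C} ∪ N={G} → {C,G} (+1)
site 5, node ABN: A={C} ∩ BN={C,G} → {C} (+0)
site 5, node ABEN: ABN={C} ∪ E={G} → {C,G} (+1)
site 6, node BN: B={C} ∩ N={C} → {C} (+0)
site 6, node ABN: A={C} ∩ BN={C} → {C} (+0)
site 6, node ABEN: ABN={C} ∪ E={T} → {C,T} (+1)
site 7, node BN: B={A} ∩ N={A} → {A} (+0)
site 7, node ABN: A={G} ∪ BN={A} → {A,G} (+1)
site 7, node ABEN: ABN={A,G} ∩ E={G} → {G} (+0)
per-site changes: [2, 1, 1, 2, 2, 2, 1, 1]; total = 12

1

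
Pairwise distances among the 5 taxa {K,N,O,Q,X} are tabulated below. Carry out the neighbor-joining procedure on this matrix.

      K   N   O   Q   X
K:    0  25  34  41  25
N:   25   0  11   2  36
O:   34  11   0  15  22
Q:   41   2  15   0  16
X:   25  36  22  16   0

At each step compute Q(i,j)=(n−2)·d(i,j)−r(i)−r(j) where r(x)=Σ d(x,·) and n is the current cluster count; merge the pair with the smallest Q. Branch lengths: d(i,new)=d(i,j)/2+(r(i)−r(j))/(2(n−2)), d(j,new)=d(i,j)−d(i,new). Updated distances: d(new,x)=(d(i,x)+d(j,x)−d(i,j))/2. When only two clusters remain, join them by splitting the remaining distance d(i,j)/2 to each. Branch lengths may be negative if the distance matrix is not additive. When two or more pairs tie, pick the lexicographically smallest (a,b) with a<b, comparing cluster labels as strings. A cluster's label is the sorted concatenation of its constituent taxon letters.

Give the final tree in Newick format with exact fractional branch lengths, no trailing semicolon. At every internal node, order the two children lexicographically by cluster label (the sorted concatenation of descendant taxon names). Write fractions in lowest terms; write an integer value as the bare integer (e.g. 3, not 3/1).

iteration 1: select K,X (d=25, Q=-149); attach at lengths (101/6, 49/6); label the merged cluster KX
  updated: d(KX,N)=18, d(KX,O)=31/2, d(KX,Q)=16
iteration 2: select KX,O (d=31/2, Q=-60); attach at lengths (39/4, 23/4); label the merged cluster KOX
  updated: d(KOX,N)=27/4, d(KOX,Q)=31/4
iteration 3: select KOX,N (d=27/4, Q=-33/2); attach at lengths (25/4, 1/2); label the merged cluster KNOX
  updated: d(KNOX,Q)=3/2
iteration 4: select KNOX,Q (d=3/2); attach at lengths (3/4, 3/4); label the merged cluster KNOQX
final tree: ((((K:101/6,X:49/6):39/4,O:23/4):25/4,N:1/2):3/4,Q:3/4)
total length: 195/4

((((K:101/6,X:49/6):39/4,O:23/4):25/4,N:1/2):3/4,Q:3/4)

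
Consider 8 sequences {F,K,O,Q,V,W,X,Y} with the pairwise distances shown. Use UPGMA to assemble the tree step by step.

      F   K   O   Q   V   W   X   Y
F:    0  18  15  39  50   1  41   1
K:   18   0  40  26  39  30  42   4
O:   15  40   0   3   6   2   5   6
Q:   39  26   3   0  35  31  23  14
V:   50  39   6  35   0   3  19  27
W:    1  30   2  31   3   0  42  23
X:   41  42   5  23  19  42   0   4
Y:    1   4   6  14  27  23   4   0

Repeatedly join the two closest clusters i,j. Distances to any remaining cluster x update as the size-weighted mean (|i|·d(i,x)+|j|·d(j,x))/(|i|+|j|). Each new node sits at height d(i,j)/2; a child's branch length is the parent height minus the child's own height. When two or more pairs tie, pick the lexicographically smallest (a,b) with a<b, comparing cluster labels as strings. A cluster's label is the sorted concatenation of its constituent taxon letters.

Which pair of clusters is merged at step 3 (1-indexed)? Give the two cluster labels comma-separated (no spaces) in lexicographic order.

K,Y

iteration 1: select F,W (d=1); attach at lengths (1/2, 1/2); label the merged cluster FW
  updated: d(FW,K)=24, d(FW,O)=17/2, d(FW,Q)=35, d(FW,V)=53/2, d(FW,X)=83/2, d(FW,Y)=12
iteration 2: select O,Q (d=3); attach at lengths (3/2, 3/2); label the merged cluster OQ
  updated: d(FW,OQ)=87/4, d(K,OQ)=33, d(OQ,V)=41/2, d(OQ,X)=14, d(OQ,Y)=10
iteration 3: select K,Y (d=4); attach at lengths (2, 2); label the merged cluster KY
  updated: d(FW,KY)=18, d(KY,OQ)=43/2, d(KY,V)=33, d(KY,X)=23
iteration 4: select OQ,X (d=14); attach at lengths (11/2, 7); label the merged cluster OQX
  updated: d(FW,OQX)=85/3, d(KY,OQX)=22, d(OQX,V)=20
iteration 5: select FW,KY (d=18); attach at lengths (17/2, 7); label the merged cluster FKWY
  updated: d(FKWY,OQX)=151/6, d(FKWY,V)=119/4
iteration 6: select OQX,V (d=20); attach at lengths (3, 10); label the merged cluster OQVX
  updated: d(FKWY,OQVX)=421/16
iteration 7: select FKWY,OQVX (d=421/16); attach at lengths (133/32, 101/32); label the merged cluster FKOQVWXY
final tree: (((F:1/2,W:1/2):17/2,(K:2,Y:2):7):133/32,(((O:3/2,Q:3/2):11/2,X:7):3,V:10):101/32)
total length: 901/16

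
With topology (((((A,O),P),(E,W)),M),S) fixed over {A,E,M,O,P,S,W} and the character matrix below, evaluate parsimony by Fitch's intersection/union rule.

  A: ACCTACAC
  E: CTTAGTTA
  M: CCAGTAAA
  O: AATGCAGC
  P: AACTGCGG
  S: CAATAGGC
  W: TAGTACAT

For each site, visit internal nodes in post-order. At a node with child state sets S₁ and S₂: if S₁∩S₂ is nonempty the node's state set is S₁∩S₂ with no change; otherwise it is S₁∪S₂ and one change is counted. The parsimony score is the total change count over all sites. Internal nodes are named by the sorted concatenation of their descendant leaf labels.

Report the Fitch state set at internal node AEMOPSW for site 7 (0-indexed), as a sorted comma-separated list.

[col 0] AO: children A:{A}, O:{A} ∩→ {A}; cost 0
[col 0] AOP: children AO:{A}, P:{A} ∩→ {A}; cost 0
[col 0] EW: children E:{C}, W:{T} ∪→ {C,T}; cost 1
[col 0] AEOPW: children AOP:{A}, EW:{C,T} ∪→ {A,C,T}; cost 1
[col 0] AEMOPW: children AEOPW:{A,C,T}, M:{C} ∩→ {C}; cost 0
[col 0] AEMOPSW: children AEMOPW:{C}, S:{C} ∩→ {C}; cost 0
[col 1] AO: children A:{C}, O:{A} ∪→ {A,C}; cost 1
[col 1] AOP: children AO:{A,C}, P:{A} ∩→ {A}; cost 0
[col 1] EW: children E:{T}, W:{A} ∪→ {A,T}; cost 1
[col 1] AEOPW: children AOP:{A}, EW:{A,T} ∩→ {A}; cost 0
[col 1] AEMOPW: children AEOPW:{A}, M:{C} ∪→ {A,C}; cost 1
[col 1] AEMOPSW: children AEMOPW:{A,C}, S:{A} ∩→ {A}; cost 0
[col 2] AO: children A:{C}, O:{T} ∪→ {C,T}; cost 1
[col 2] AOP: children AO:{C,T}, P:{C} ∩→ {C}; cost 0
[col 2] EW: children E:{T}, W:{G} ∪→ {G,T}; cost 1
[col 2] AEOPW: children AOP:{C}, EW:{G,T} ∪→ {C,G,T}; cost 1
[col 2] AEMOPW: children AEOPW:{C,G,T}, M:{A} ∪→ {A,C,G,T}; cost 1
[col 2] AEMOPSW: children AEMOPW:{A,C,G,T}, S:{A} ∩→ {A}; cost 0
[col 3] AO: children A:{T}, O:{G} ∪→ {G,T}; cost 1
[col 3] AOP: children AO:{G,T}, P:{T} ∩→ {T}; cost 0
[col 3] EW: children E:{A}, W:{T} ∪→ {A,T}; cost 1
[col 3] AEOPW: children AOP:{T}, EW:{A,T} ∩→ {T}; cost 0
[col 3] AEMOPW: children AEOPW:{T}, M:{G} ∪→ {G,T}; cost 1
[col 3] AEMOPSW: children AEMOPW:{G,T}, S:{T} ∩→ {T}; cost 0
[col 4] AO: children A:{A}, O:{C} ∪→ {A,C}; cost 1
[col 4] AOP: children AO:{A,C}, P:{G} ∪→ {A,C,G}; cost 1
[col 4] EW: children E:{G}, W:{A} ∪→ {A,G}; cost 1
[col 4] AEOPW: children AOP:{A,C,G}, EW:{A,G} ∩→ {A,G}; cost 0
[col 4] AEMOPW: children AEOPW:{A,G}, M:{T} ∪→ {A,G,T}; cost 1
[col 4] AEMOPSW: children AEMOPW:{A,G,T}, S:{A} ∩→ {A}; cost 0
[col 5] AO: children A:{C}, O:{A} ∪→ {A,C}; cost 1
[col 5] AOP: children AO:{A,C}, P:{C} ∩→ {C}; cost 0
[col 5] EW: children E:{T}, W:{C} ∪→ {C,T}; cost 1
[col 5] AEOPW: children AOP:{C}, EW:{C,T} ∩→ {C}; cost 0
[col 5] AEMOPW: children AEOPW:{C}, M:{A} ∪→ {A,C}; cost 1
[col 5] AEMOPSW: children AEMOPW:{A,C}, S:{G} ∪→ {A,C,G}; cost 1
[col 6] AO: children A:{A}, O:{G} ∪→ {A,G}; cost 1
[col 6] AOP: children AO:{A,G}, P:{G} ∩→ {G}; cost 0
[col 6] EW: children E:{T}, W:{A} ∪→ {A,T}; cost 1
[col 6] AEOPW: children AOP:{G}, EW:{A,T} ∪→ {A,G,T}; cost 1
[col 6] AEMOPW: children AEOPW:{A,G,T}, M:{A} ∩→ {A}; cost 0
[col 6] AEMOPSW: children AEMOPW:{A}, S:{G} ∪→ {A,G}; cost 1
[col 7] AO: children A:{C}, O:{C} ∩→ {C}; cost 0
[col 7] AOP: children AO:{C}, P:{G} ∪→ {C,G}; cost 1
[col 7] EW: children E:{A}, W:{T} ∪→ {A,T}; cost 1
[col 7] AEOPW: children AOP:{C,G}, EW:{A,T} ∪→ {A,C,G,T}; cost 1
[col 7] AEMOPW: children AEOPW:{A,C,G,T}, M:{A} ∩→ {A}; cost 0
[col 7] AEMOPSW: children AEMOPW:{A}, S:{C} ∪→ {A,C}; cost 1
per-site changes: [2, 3, 4, 3, 4, 4, 4, 4]; total = 28

A,C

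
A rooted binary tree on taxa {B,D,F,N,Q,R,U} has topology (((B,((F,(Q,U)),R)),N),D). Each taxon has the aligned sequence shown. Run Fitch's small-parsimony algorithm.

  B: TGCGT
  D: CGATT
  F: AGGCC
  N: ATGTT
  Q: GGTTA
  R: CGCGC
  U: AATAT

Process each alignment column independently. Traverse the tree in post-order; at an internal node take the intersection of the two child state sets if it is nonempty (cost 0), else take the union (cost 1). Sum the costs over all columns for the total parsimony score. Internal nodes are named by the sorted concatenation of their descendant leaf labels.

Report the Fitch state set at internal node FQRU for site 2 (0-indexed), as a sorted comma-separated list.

[col 0] QU: children Q:{G}, U:{A} ∪→ {A,G}; cost 1
[col 0] FQU: children F:{A}, QU:{A,G} ∩→ {A}; cost 0
[col 0] FQRU: children FQU:{A}, R:{C} ∪→ {A,C}; cost 1
[col 0] BFQRU: children B:{T}, FQRU:{A,C} ∪→ {A,C,T}; cost 1
[col 0] BFNQRU: children BFQRU:{A,C,T}, N:{A} ∩→ {A}; cost 0
[col 0] BDFNQRU: children BFNQRU:{A}, D:{C} ∪→ {A,C}; cost 1
[col 1] QU: children Q:{G}, U:{A} ∪→ {A,G}; cost 1
[col 1] FQU: children F:{G}, QU:{A,G} ∩→ {G}; cost 0
[col 1] FQRU: children FQU:{G}, R:{G} ∩→ {G}; cost 0
[col 1] BFQRU: children B:{G}, FQRU:{G} ∩→ {G}; cost 0
[col 1] BFNQRU: children BFQRU:{G}, N:{T} ∪→ {G,T}; cost 1
[col 1] BDFNQRU: children BFNQRU:{G,T}, D:{G} ∩→ {G}; cost 0
[col 2] QU: children Q:{T}, U:{T} ∩→ {T}; cost 0
[col 2] FQU: children F:{G}, QU:{T} ∪→ {G,T}; cost 1
[col 2] FQRU: children FQU:{G,T}, R:{C} ∪→ {C,G,T}; cost 1
[col 2] BFQRU: children B:{C}, FQRU:{C,G,T} ∩→ {C}; cost 0
[col 2] BFNQRU: children BFQRU:{C}, N:{G} ∪→ {C,G}; cost 1
[col 2] BDFNQRU: children BFNQRU:{C,G}, D:{A} ∪→ {A,C,G}; cost 1
[col 3] QU: children Q:{T}, U:{A} ∪→ {A,T}; cost 1
[col 3] FQU: children F:{C}, QU:{A,T} ∪→ {A,C,T}; cost 1
[col 3] FQRU: children FQU:{A,C,T}, R:{G} ∪→ {A,C,G,T}; cost 1
[col 3] BFQRU: children B:{G}, FQRU:{A,C,G,T} ∩→ {G}; cost 0
[col 3] BFNQRU: children BFQRU:{G}, N:{T} ∪→ {G,T}; cost 1
[col 3] BDFNQRU: children BFNQRU:{G,T}, D:{T} ∩→ {T}; cost 0
[col 4] QU: children Q:{A}, U:{T} ∪→ {A,T}; cost 1
[col 4] FQU: children F:{C}, QU:{A,T} ∪→ {A,C,T}; cost 1
[col 4] FQRU: children FQU:{A,C,T}, R:{C} ∩→ {C}; cost 0
[col 4] BFQRU: children B:{T}, FQRU:{C} ∪→ {C,T}; cost 1
[col 4] BFNQRU: children BFQRU:{C,T}, N:{T} ∩→ {T}; cost 0
[col 4] BDFNQRU: children BFNQRU:{T}, D:{T} ∩→ {T}; cost 0
per-site changes: [4, 2, 4, 4, 3]; total = 17

C,G,T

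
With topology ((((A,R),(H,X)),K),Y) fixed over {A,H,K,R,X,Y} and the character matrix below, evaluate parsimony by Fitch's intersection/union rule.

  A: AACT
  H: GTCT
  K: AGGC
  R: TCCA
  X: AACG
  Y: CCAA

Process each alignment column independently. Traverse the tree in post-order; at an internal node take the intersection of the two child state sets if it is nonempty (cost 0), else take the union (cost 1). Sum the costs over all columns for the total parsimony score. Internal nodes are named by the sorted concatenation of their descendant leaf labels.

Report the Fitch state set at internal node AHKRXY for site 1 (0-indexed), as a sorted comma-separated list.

[col 0] AR: children A:{A}, R:{T} ∪→ {A,T}; cost 1
[col 0] HX: children H:{G}, X:{A} ∪→ {A,G}; cost 1
[col 0] AHRX: children AR:{A,T}, HX:{A,G} ∩→ {A}; cost 0
[col 0] AHKRX: children AHRX:{A}, K:{A} ∩→ {A}; cost 0
[col 0] AHKRXY: children AHKRX:{A}, Y:{C} ∪→ {A,C}; cost 1
[col 1] AR: children A:{A}, R:{C} ∪→ {A,C}; cost 1
[col 1] HX: children H:{T}, X:{A} ∪→ {A,T}; cost 1
[col 1] AHRX: children AR:{A,C}, HX:{A,T} ∩→ {A}; cost 0
[col 1] AHKRX: children AHRX:{A}, K:{G} ∪→ {A,G}; cost 1
[col 1] AHKRXY: children AHKRX:{A,G}, Y:{C} ∪→ {A,C,G}; cost 1
[col 2] AR: children A:{C}, R:{C} ∩→ {C}; cost 0
[col 2] HX: children H:{C}, X:{C} ∩→ {C}; cost 0
[col 2] AHRX: children AR:{C}, HX:{C} ∩→ {C}; cost 0
[col 2] AHKRX: children AHRX:{C}, K:{G} ∪→ {C,G}; cost 1
[col 2] AHKRXY: children AHKRX:{C,G}, Y:{A} ∪→ {A,C,G}; cost 1
[col 3] AR: children A:{T}, R:{A} ∪→ {A,T}; cost 1
[col 3] HX: children H:{T}, X:{G} ∪→ {G,T}; cost 1
[col 3] AHRX: children AR:{A,T}, HX:{G,T} ∩→ {T}; cost 0
[col 3] AHKRX: children AHRX:{T}, K:{C} ∪→ {C,T}; cost 1
[col 3] AHKRXY: children AHKRX:{C,T}, Y:{A} ∪→ {A,C,T}; cost 1
per-site changes: [3, 4, 2, 4]; total = 13

A,C,G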